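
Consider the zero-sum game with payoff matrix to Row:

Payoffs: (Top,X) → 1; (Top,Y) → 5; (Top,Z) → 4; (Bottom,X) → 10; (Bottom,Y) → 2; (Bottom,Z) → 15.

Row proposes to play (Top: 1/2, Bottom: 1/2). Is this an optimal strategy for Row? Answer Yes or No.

Against X this mix gives (1/2)·1 + (1/2)·10 = 11/2.
Against Y this mix gives (1/2)·5 + (1/2)·2 = 7/2.
Against Z this mix gives (1/2)·4 + (1/2)·15 = 19/2.
Column will play Y, holding Row to 7/2. Shifting weight toward the row that does better against Y would raise this floor (the equalizing mix achieves 4 against both Y and X), so the proposed strategy is not optimal.

No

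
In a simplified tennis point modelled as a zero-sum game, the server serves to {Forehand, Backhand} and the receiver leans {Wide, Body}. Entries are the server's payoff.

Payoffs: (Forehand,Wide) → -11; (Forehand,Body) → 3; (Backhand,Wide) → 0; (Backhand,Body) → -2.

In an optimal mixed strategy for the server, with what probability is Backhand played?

Row minima: Forehand → -11, Backhand → -2; maximin = -2.
Column maxima: Wide → 0, Body → 3; minimax = 0.
-2 ≠ 0, so there is no saddle point; optimal play is mixed.
Let the server play Forehand with probability p. Expected payoff against Wide: (-11)p + 0(1−p) = −11p; against Body: 3p + (-2)(1−p) = 5p − 2.
Setting these equal: −11p = 5p − 2 ⇒ −16p = -2 ⇒ p = 1/8, and the value is (-11)·(1/8) = -11/8.
For the receiver: with q = P(Wide), equating Forehand's and Backhand's payoffs gives −14q + 3 = 2q − 2 ⇒ q = 5/16.

7/8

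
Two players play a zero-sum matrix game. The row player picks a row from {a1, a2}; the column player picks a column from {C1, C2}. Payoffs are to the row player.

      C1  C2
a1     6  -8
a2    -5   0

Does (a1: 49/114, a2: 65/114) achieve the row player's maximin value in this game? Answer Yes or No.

Against C1 this mix gives (49/114)·6 + (65/114)·(-5) = -31/114.
Against C2 this mix gives (49/114)·(-8) + (65/114)·0 = -196/57.
The column player will play C2, holding the row player to -196/57. Shifting weight toward the row that does better against C2 would raise this floor (the equalizing mix achieves -40/19 against both C2 and C1), so the proposed strategy is not optimal.

No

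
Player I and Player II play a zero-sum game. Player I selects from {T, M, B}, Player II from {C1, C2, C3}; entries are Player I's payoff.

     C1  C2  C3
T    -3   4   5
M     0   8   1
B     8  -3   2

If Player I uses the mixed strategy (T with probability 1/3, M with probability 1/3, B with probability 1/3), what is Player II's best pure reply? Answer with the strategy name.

If Player II plays C1, Player I's expected payoff is (1/3)·(-3) + (1/3)·0 + (1/3)·8 = 5/3.
If Player II plays C2, Player I's expected payoff is (1/3)·4 + (1/3)·8 + (1/3)·(-3) = 3.
If Player II plays C3, Player I's expected payoff is (1/3)·5 + (1/3)·1 + (1/3)·2 = 8/3.
Player II minimizes Player I's payoff; the smallest is 5/3, so the best response is C1.

C1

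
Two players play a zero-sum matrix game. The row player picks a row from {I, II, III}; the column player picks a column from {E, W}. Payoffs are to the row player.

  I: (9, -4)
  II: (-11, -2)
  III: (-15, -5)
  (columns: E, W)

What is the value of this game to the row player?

Row minima: I → -4, II → -11, III → -15; maximin = -4.
Column maxima: E → 9, W → -2; minimax = -2.
-4 ≠ -2, so there is no saddle point; optimal play is mixed.
III is strictly dominated by I, so the row player never plays it.
On the remaining 2×2 (I, II vs E, W):
Let the row player play I with probability p. Expected payoff against E: 9p + (-11)(1−p) = 20p − 11; against W: (-4)p + (-2)(1−p) = −2p − 2.
Setting these equal: 20p − 11 = −2p − 2 ⇒ 22p = 9 ⇒ p = 9/22, and the value is (20)·(9/22) − 11 = -31/11.
For the column player: with q = P(E), equating I's and II's payoffs gives 13q − 4 = −9q − 2 ⇒ q = 1/11.

-31/11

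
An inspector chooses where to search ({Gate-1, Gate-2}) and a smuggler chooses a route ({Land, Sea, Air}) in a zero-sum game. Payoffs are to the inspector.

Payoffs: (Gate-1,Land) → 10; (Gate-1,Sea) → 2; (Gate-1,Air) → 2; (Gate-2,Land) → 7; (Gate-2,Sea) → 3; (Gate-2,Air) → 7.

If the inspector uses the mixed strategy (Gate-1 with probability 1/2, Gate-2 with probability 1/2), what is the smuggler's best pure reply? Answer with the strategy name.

If the smuggler plays Land, the inspector's expected payoff is (1/2)·10 + (1/2)·7 = 17/2.
If the smuggler plays Sea, the inspector's expected payoff is (1/2)·2 + (1/2)·3 = 5/2.
If the smuggler plays Air, the inspector's expected payoff is (1/2)·2 + (1/2)·7 = 9/2.
The smuggler minimizes the inspector's payoff; the smallest is 5/2, so the best response is Sea.

Sea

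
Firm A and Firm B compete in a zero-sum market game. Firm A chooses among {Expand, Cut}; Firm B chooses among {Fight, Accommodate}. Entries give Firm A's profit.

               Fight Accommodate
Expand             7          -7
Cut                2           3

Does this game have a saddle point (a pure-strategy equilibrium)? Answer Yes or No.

No

Row minima: Expand → -7, Cut → 2; maximin = 2.
Column maxima: Fight → 7, Accommodate → 3; minimax = 3.
2 ≠ 3, so no pure-strategy equilibrium exists.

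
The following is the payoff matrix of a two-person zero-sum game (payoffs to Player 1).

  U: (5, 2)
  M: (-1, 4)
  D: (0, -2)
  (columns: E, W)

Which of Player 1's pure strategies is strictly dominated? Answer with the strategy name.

U gives a strictly higher payoff than D against every column: 5 > 0, 2 > -2.
So D is strictly dominated and Player 1 never plays it.

D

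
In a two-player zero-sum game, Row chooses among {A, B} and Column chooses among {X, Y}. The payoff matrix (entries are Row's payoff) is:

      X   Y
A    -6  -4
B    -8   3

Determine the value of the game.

-6

Row minima: A → -6, B → -8; maximin = -6.
Column maxima: X → -6, Y → 3; minimax = -6.
Since maximin = minimax = -6, there is a saddle point and the value is -6.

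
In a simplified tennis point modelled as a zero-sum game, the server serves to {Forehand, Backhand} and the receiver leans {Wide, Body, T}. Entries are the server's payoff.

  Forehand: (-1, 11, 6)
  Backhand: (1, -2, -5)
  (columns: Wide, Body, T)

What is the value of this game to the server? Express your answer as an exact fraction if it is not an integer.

Row minima: Forehand → -1, Backhand → -5; maximin = -1.
Column maxima: Wide → 1, Body → 11, T → 6; minimax = 1.
-1 ≠ 1, so there is no saddle point; optimal play is mixed.
Body is strictly dominated by T (it gives the server strictly more in every row), so the receiver never plays it.
On the remaining 2×2 (Forehand, Backhand vs Wide, T):
Let the server play Forehand with probability p. Expected payoff against Wide: (-1)p + 1(1−p) = −2p + 1; against T: 6p + (-5)(1−p) = 11p − 5.
Setting these equal: −2p + 1 = 11p − 5 ⇒ −13p = -6 ⇒ p = 6/13, and the value is (-2)·(6/13) + 1 = 1/13.
For the receiver: with q = P(Wide), equating Forehand's and Backhand's payoffs gives −7q + 6 = 6q − 5 ⇒ q = 11/13.

1/13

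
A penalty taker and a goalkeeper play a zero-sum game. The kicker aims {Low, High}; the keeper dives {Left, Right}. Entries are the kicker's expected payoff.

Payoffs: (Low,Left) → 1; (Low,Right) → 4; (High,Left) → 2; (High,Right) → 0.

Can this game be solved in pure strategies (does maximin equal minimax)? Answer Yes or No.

Row minima: Low → 1, High → 0; maximin = 1.
Column maxima: Left → 2, Right → 4; minimax = 2.
1 ≠ 2, so no pure-strategy equilibrium exists.

No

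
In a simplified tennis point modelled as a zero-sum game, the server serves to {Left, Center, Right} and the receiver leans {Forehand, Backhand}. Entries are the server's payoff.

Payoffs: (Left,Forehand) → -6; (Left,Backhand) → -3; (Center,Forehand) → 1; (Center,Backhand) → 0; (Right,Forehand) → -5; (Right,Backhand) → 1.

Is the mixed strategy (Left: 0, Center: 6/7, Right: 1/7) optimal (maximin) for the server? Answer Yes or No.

Against Forehand this mix gives (6/7)·1 + (1/7)·(-5) = 1/7.
Against Backhand this mix gives (6/7)·0 + (1/7)·1 = 1/7.
All of the receiver's active replies (Forehand, Backhand) yield 1/7, and no column does worse for the server. The mix makes the receiver indifferent and guarantees 1/7, so it is optimal.

Yes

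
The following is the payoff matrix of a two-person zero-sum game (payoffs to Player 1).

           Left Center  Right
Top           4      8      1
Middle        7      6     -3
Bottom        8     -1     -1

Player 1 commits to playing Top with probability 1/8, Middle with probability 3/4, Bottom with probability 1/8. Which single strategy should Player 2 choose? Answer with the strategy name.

If Player 2 plays Left, Player 1's expected payoff is (1/8)·4 + (3/4)·7 + (1/8)·8 = 27/4.
If Player 2 plays Center, Player 1's expected payoff is (1/8)·8 + (3/4)·6 + (1/8)·(-1) = 43/8.
If Player 2 plays Right, Player 1's expected payoff is (1/8)·1 + (3/4)·(-3) + (1/8)·(-1) = -9/4.
Player 2 minimizes Player 1's payoff; the smallest is -9/4, so the best response is Right.

Right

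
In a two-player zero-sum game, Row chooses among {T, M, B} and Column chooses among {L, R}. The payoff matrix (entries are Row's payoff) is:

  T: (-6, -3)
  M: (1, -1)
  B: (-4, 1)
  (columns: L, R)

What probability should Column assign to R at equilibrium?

Row minima: T → -6, M → -1, B → -4; maximin = -1.
Column maxima: L → 1, R → 1; minimax = 1.
-1 ≠ 1, so there is no saddle point; optimal play is mixed.
T is strictly dominated by M, so Row never plays it.
On the remaining 2×2 (M, B vs L, R):
Let Row play M with probability p. Expected payoff against L: 1p + (-4)(1−p) = 5p − 4; against R: (-1)p + 1(1−p) = −2p + 1.
Setting these equal: 5p − 4 = −2p + 1 ⇒ 7p = 5 ⇒ p = 5/7, and the value is (5)·(5/7) − 4 = -3/7.
For Column: with q = P(L), equating M's and B's payoffs gives 2q − 1 = −5q + 1 ⇒ q = 2/7.

5/7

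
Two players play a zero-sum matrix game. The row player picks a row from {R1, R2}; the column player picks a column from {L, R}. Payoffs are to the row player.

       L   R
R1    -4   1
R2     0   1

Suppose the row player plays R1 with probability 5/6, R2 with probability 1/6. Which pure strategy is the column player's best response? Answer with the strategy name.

If the column player plays L, the row player's expected payoff is (5/6)·(-4) + (1/6)·0 = -10/3.
If the column player plays R, the row player's expected payoff is (5/6)·1 + (1/6)·1 = 1.
The column player minimizes the row player's payoff; the smallest is -10/3, so the best response is L.

L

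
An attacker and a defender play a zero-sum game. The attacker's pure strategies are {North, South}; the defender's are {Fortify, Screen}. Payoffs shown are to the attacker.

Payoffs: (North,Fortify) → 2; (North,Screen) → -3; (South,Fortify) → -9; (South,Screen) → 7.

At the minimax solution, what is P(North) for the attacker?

Row minima: North → -3, South → -9; maximin = -3.
Column maxima: Fortify → 2, Screen → 7; minimax = 2.
-3 ≠ 2, so there is no saddle point; optimal play is mixed.
Let the attacker play North with probability p. Expected payoff against Fortify: 2p + (-9)(1−p) = 11p − 9; against Screen: (-3)p + 7(1−p) = −10p + 7.
Setting these equal: 11p − 9 = −10p + 7 ⇒ 21p = 16 ⇒ p = 16/21, and the value is (11)·(16/21) − 9 = -13/21.
For the defender: with q = P(Fortify), equating North's and South's payoffs gives 5q − 3 = −16q + 7 ⇒ q = 10/21.

16/21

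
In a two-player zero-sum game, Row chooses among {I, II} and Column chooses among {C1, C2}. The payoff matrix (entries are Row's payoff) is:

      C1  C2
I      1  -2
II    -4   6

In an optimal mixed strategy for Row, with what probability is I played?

Row minima: I → -2, II → -4; maximin = -2.
Column maxima: C1 → 1, C2 → 6; minimax = 1.
-2 ≠ 1, so there is no saddle point; optimal play is mixed.
Let Row play I with probability p. Expected payoff against C1: 1p + (-4)(1−p) = 5p − 4; against C2: (-2)p + 6(1−p) = −8p + 6.
Setting these equal: 5p − 4 = −8p + 6 ⇒ 13p = 10 ⇒ p = 10/13, and the value is (5)·(10/13) − 4 = -2/13.
For Column: with q = P(C1), equating I's and II's payoffs gives 3q − 2 = −10q + 6 ⇒ q = 8/13.

10/13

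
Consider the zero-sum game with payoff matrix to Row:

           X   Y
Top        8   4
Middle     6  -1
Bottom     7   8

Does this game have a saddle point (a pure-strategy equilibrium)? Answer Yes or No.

No

Row minima: Top → 4, Middle → -1, Bottom → 7; maximin = 7.
Column maxima: X → 8, Y → 8; minimax = 8.
7 ≠ 8, so no pure-strategy equilibrium exists.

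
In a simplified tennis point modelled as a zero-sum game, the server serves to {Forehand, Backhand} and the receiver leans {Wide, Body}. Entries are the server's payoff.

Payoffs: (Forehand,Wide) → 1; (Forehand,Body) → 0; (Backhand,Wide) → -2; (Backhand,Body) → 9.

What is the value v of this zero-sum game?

3/4

Row minima: Forehand → 0, Backhand → -2; maximin = 0.
Column maxima: Wide → 1, Body → 9; minimax = 1.
0 ≠ 1, so there is no saddle point; optimal play is mixed.
Let the server play Forehand with probability p. Expected payoff against Wide: 1p + (-2)(1−p) = 3p − 2; against Body: 0p + 9(1−p) = −9p + 9.
Setting these equal: 3p − 2 = −9p + 9 ⇒ 12p = 11 ⇒ p = 11/12, and the value is (3)·(11/12) − 2 = 3/4.
For the receiver: with q = P(Wide), equating Forehand's and Backhand's payoffs gives q = −11q + 9 ⇒ q = 3/4.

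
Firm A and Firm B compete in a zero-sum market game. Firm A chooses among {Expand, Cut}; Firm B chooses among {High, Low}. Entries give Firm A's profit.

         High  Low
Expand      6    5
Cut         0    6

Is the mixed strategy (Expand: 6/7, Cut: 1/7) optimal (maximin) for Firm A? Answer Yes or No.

Against High this mix gives (6/7)·6 + (1/7)·0 = 36/7.
Against Low this mix gives (6/7)·5 + (1/7)·6 = 36/7.
All of Firm B's active replies (High, Low) yield 36/7, and no column does worse for Firm A. The mix makes Firm B indifferent and guarantees 36/7, so it is optimal.

Yes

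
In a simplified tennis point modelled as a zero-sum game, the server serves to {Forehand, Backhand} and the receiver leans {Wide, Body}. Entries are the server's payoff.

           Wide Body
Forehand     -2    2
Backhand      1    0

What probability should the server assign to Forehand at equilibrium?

1/5

Row minima: Forehand → -2, Backhand → 0; maximin = 0.
Column maxima: Wide → 1, Body → 2; minimax = 1.
0 ≠ 1, so there is no saddle point; optimal play is mixed.
Let the server play Forehand with probability p. Expected payoff against Wide: (-2)p + 1(1−p) = −3p + 1; against Body: 2p + 0(1−p) = 2p.
Setting these equal: −3p + 1 = 2p ⇒ −5p = -1 ⇒ p = 1/5, and the value is (-3)·(1/5) + 1 = 2/5.
For the receiver: with q = P(Wide), equating Forehand's and Backhand's payoffs gives −4q + 2 = q ⇒ q = 2/5.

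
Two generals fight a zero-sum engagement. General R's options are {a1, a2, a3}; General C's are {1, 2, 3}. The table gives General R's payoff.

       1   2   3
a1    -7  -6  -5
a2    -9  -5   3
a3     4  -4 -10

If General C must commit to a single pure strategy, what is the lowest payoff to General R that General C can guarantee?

-4

Column maxima: 1 → 4, 2 → -4, 3 → 3.
The smallest of these is -4.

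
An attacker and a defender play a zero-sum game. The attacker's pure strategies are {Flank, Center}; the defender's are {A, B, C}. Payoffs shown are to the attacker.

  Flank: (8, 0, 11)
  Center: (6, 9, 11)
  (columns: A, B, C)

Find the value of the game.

Row minima: Flank → 0, Center → 6; maximin = 6.
Column maxima: A → 8, B → 9, C → 11; minimax = 8.
6 ≠ 8, so there is no saddle point; optimal play is mixed.
C is strictly dominated by A (it gives the attacker strictly more in every row), so the defender never plays it.
On the remaining 2×2 (Flank, Center vs A, B):
Let the attacker play Flank with probability p. Expected payoff against A: 8p + 6(1−p) = 2p + 6; against B: 0p + 9(1−p) = −9p + 9.
Setting these equal: 2p + 6 = −9p + 9 ⇒ 11p = 3 ⇒ p = 3/11, and the value is (2)·(3/11) + 6 = 72/11.
For the defender: with q = P(A), equating Flank's and Center's payoffs gives 8q = −3q + 9 ⇒ q = 9/11.

72/11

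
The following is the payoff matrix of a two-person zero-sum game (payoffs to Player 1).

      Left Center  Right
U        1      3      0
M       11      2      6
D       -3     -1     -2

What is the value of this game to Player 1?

18/7

Row minima: U → 0, M → 2, D → -3; maximin = 2.
Column maxima: Left → 11, Center → 3, Right → 6; minimax = 3.
2 ≠ 3, so there is no saddle point; optimal play is mixed.
D is strictly dominated by U, so Player 1 never plays it.
With D eliminated, Left is strictly dominated by Right (it gives Player 1 strictly more in every remaining row), so Player 2 never plays it.
On the remaining 2×2 (U, M vs Center, Right):
Let Player 1 play U with probability p. Expected payoff against Center: 3p + 2(1−p) = p + 2; against Right: 0p + 6(1−p) = −6p + 6.
Setting these equal: p + 2 = −6p + 6 ⇒ 7p = 4 ⇒ p = 4/7, and the value is (1)·(4/7) + 2 = 18/7.
For Player 2: with q = P(Center), equating U's and M's payoffs gives 3q = −4q + 6 ⇒ q = 6/7.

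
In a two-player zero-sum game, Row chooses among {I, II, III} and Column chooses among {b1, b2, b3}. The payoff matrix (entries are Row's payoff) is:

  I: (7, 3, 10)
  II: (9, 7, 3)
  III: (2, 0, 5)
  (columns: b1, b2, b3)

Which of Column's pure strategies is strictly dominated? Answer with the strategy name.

b1

b2 holds Row's payoff strictly below b1 in every row: 3 < 7, 7 < 9, 0 < 2.
So b1 is strictly dominated for Column.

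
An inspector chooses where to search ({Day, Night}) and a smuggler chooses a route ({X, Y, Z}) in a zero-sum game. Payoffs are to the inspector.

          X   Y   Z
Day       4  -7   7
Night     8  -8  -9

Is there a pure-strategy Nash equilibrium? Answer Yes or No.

Yes

Row minima: Day → -7, Night → -9; maximin = -7.
Column maxima: X → 8, Y → -7, Z → 7; minimax = -7.
maximin = minimax = -7, so a saddle point exists.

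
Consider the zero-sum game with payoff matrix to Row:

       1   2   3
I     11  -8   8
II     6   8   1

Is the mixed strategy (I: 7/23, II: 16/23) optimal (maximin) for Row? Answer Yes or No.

Against 1 this mix gives (7/23)·11 + (16/23)·6 = 173/23.
Against 2 this mix gives (7/23)·(-8) + (16/23)·8 = 72/23.
Against 3 this mix gives (7/23)·8 + (16/23)·1 = 72/23.
All of Column's active replies (2, 3) yield 72/23, and no column does worse for Row. The mix makes Column indifferent and guarantees 72/23, so it is optimal.

Yes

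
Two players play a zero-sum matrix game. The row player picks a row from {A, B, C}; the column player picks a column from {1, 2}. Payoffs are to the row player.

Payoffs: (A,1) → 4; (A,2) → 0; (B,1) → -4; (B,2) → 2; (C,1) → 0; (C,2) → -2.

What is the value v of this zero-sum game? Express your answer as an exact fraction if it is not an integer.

4/5

Row minima: A → 0, B → -4, C → -2; maximin = 0.
Column maxima: 1 → 4, 2 → 2; minimax = 2.
0 ≠ 2, so there is no saddle point; optimal play is mixed.
C is strictly dominated by A, so the row player never plays it.
On the remaining 2×2 (A, B vs 1, 2):
Let the row player play A with probability p. Expected payoff against 1: 4p + (-4)(1−p) = 8p − 4; against 2: 0p + 2(1−p) = −2p + 2.
Setting these equal: 8p − 4 = −2p + 2 ⇒ 10p = 6 ⇒ p = 3/5, and the value is (8)·(3/5) − 4 = 4/5.
For the column player: with q = P(1), equating A's and B's payoffs gives 4q = −6q + 2 ⇒ q = 1/5.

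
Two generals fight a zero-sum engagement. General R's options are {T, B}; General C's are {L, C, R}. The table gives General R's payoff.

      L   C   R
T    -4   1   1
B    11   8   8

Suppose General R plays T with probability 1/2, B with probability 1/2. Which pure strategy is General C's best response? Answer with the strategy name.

L

If General C plays L, General R's expected payoff is (1/2)·(-4) + (1/2)·11 = 7/2.
If General C plays C, General R's expected payoff is (1/2)·1 + (1/2)·8 = 9/2.
If General C plays R, General R's expected payoff is (1/2)·1 + (1/2)·8 = 9/2.
General C minimizes General R's payoff; the smallest is 7/2, so the best response is L.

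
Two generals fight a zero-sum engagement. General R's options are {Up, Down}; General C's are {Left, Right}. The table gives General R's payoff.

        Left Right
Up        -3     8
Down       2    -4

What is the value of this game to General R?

Row minima: Up → -3, Down → -4; maximin = -3.
Column maxima: Left → 2, Right → 8; minimax = 2.
-3 ≠ 2, so there is no saddle point; optimal play is mixed.
Let General R play Up with probability p. Expected payoff against Left: (-3)p + 2(1−p) = −5p + 2; against Right: 8p + (-4)(1−p) = 12p − 4.
Setting these equal: −5p + 2 = 12p − 4 ⇒ −17p = -6 ⇒ p = 6/17, and the value is (-5)·(6/17) + 2 = 4/17.
For General C: with q = P(Left), equating Up's and Down's payoffs gives −11q + 8 = 6q − 4 ⇒ q = 12/17.

4/17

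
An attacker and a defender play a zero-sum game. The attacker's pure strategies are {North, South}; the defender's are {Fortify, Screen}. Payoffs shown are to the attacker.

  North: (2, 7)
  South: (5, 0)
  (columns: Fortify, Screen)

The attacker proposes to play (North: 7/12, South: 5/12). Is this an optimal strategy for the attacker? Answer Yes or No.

Against Fortify this mix gives (7/12)·2 + (5/12)·5 = 13/4.
Against Screen this mix gives (7/12)·7 + (5/12)·0 = 49/12.
The defender will play Fortify, holding the attacker to 13/4. Shifting weight toward the row that does better against Fortify would raise this floor (the equalizing mix achieves 7/2 against both Fortify and Screen), so the proposed strategy is not optimal.

No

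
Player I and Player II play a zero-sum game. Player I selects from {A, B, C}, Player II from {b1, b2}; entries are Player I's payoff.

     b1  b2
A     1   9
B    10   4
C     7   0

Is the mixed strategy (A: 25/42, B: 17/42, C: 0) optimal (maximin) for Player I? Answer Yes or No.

Against b1 this mix gives (25/42)·1 + (17/42)·10 = 65/14.
Against b2 this mix gives (25/42)·9 + (17/42)·4 = 293/42.
Player II will play b1, holding Player I to 65/14. Shifting weight toward the row that does better against b1 would raise this floor (the equalizing mix achieves 43/7 against both b1 and b2), so the proposed strategy is not optimal.

No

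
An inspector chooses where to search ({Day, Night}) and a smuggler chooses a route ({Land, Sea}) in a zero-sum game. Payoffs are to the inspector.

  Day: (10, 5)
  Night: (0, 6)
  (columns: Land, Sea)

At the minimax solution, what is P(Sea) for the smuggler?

10/11

Row minima: Day → 5, Night → 0; maximin = 5.
Column maxima: Land → 10, Sea → 6; minimax = 6.
5 ≠ 6, so there is no saddle point; optimal play is mixed.
Let the inspector play Day with probability p. Expected payoff against Land: 10p + 0(1−p) = 10p; against Sea: 5p + 6(1−p) = −p + 6.
Setting these equal: 10p = −p + 6 ⇒ 11p = 6 ⇒ p = 6/11, and the value is (10)·(6/11) = 60/11.
For the smuggler: with q = P(Land), equating Day's and Night's payoffs gives 5q + 5 = −6q + 6 ⇒ q = 1/11.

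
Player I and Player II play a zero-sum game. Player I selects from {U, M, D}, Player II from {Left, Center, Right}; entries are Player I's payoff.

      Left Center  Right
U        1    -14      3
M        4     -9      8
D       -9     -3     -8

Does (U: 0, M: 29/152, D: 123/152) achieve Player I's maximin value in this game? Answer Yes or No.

No

Against Left this mix gives (29/152)·4 + (123/152)·(-9) = -991/152.
Against Center this mix gives (29/152)·(-9) + (123/152)·(-3) = -315/76.
Against Right this mix gives (29/152)·8 + (123/152)·(-8) = -94/19.
Player II will play Left, holding Player I to -991/152. Shifting weight toward the row that does better against Left would raise this floor (the equalizing mix achieves -93/19 against both Left and Center), so the proposed strategy is not optimal.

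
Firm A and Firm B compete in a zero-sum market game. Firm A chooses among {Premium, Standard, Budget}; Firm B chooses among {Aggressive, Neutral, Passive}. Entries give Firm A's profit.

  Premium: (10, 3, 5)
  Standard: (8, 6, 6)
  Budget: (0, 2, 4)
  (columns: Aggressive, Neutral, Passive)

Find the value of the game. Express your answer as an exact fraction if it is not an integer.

Row minima: Premium → 3, Standard → 6, Budget → 0; maximin = 6.
Column maxima: Aggressive → 10, Neutral → 6, Passive → 6; minimax = 6.
Since maximin = minimax = 6, there is a saddle point and the value is 6.

6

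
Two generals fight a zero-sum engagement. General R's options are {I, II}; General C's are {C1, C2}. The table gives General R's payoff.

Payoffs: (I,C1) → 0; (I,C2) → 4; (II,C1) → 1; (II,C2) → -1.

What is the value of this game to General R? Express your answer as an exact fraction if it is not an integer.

2/3

Row minima: I → 0, II → -1; maximin = 0.
Column maxima: C1 → 1, C2 → 4; minimax = 1.
0 ≠ 1, so there is no saddle point; optimal play is mixed.
Let General R play I with probability p. Expected payoff against C1: 0p + 1(1−p) = −p + 1; against C2: 4p + (-1)(1−p) = 5p − 1.
Setting these equal: −p + 1 = 5p − 1 ⇒ −6p = -2 ⇒ p = 1/3, and the value is (-1)·(1/3) + 1 = 2/3.
For General C: with q = P(C1), equating I's and II's payoffs gives −4q + 4 = 2q − 1 ⇒ q = 5/6.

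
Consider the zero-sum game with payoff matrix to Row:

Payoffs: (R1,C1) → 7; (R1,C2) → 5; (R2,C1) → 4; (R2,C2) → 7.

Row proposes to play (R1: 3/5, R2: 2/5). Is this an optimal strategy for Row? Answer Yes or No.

Yes

Against C1 this mix gives (3/5)·7 + (2/5)·4 = 29/5.
Against C2 this mix gives (3/5)·5 + (2/5)·7 = 29/5.
All of Column's active replies (C1, C2) yield 29/5, and no column does worse for Row. The mix makes Column indifferent and guarantees 29/5, so it is optimal.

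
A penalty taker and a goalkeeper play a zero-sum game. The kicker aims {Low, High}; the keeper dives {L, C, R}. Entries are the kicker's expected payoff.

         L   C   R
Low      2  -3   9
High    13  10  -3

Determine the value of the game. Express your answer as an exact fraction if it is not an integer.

81/25

Row minima: Low → -3, High → -3; maximin = -3.
Column maxima: L → 13, C → 10, R → 9; minimax = 9.
-3 ≠ 9, so there is no saddle point; optimal play is mixed.
L is strictly dominated by C (it gives the kicker strictly more in every row), so the keeper never plays it.
On the remaining 2×2 (Low, High vs C, R):
Let the kicker play Low with probability p. Expected payoff against C: (-3)p + 10(1−p) = −13p + 10; against R: 9p + (-3)(1−p) = 12p − 3.
Setting these equal: −13p + 10 = 12p − 3 ⇒ −25p = -13 ⇒ p = 13/25, and the value is (-13)·(13/25) + 10 = 81/25.
For the keeper: with q = P(C), equating Low's and High's payoffs gives −12q + 9 = 13q − 3 ⇒ q = 12/25.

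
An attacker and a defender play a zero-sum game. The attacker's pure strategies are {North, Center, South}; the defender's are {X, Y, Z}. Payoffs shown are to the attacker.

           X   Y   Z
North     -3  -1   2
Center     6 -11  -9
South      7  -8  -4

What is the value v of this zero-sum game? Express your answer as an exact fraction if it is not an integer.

Row minima: North → -3, Center → -11, South → -8; maximin = -3.
Column maxima: X → 7, Y → -1, Z → 2; minimax = -1.
-3 ≠ -1, so there is no saddle point; optimal play is mixed.
Center is strictly dominated by South, so the attacker never plays it.
Z is strictly dominated by Y (it gives the attacker strictly more in every row), so the defender never plays it.
On the remaining 2×2 (North, South vs X, Y):
Let the attacker play North with probability p. Expected payoff against X: (-3)p + 7(1−p) = −10p + 7; against Y: (-1)p + (-8)(1−p) = 7p − 8.
Setting these equal: −10p + 7 = 7p − 8 ⇒ −17p = -15 ⇒ p = 15/17, and the value is (-10)·(15/17) + 7 = -31/17.
For the defender: with q = P(X), equating North's and South's payoffs gives −2q − 1 = 15q − 8 ⇒ q = 7/17.

-31/17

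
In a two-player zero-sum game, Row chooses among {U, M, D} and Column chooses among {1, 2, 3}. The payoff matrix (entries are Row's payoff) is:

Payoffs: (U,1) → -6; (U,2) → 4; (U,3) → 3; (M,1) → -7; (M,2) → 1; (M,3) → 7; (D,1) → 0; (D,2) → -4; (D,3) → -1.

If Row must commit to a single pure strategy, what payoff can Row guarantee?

-4

Row minima: U → -6, M → -7, D → -4.
The best of these is -4.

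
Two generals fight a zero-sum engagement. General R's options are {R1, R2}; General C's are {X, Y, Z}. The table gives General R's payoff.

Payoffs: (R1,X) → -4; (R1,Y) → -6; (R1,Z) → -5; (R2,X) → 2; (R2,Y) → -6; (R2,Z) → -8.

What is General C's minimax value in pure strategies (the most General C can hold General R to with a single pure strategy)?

Column maxima: X → 2, Y → -6, Z → -5.
The smallest of these is -6.

-6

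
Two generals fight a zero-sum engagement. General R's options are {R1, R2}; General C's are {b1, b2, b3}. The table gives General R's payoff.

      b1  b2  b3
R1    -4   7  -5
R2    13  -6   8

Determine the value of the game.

Row minima: R1 → -5, R2 → -6; maximin = -5.
Column maxima: b1 → 13, b2 → 7, b3 → 8; minimax = 7.
-5 ≠ 7, so there is no saddle point; optimal play is mixed.
b1 is strictly dominated by b3 (it gives General R strictly more in every row), so General C never plays it.
On the remaining 2×2 (R1, R2 vs b2, b3):
Let General R play R1 with probability p. Expected payoff against b2: 7p + (-6)(1−p) = 13p − 6; against b3: (-5)p + 8(1−p) = −13p + 8.
Setting these equal: 13p − 6 = −13p + 8 ⇒ 26p = 14 ⇒ p = 7/13, and the value is (13)·(7/13) − 6 = 1.
For General C: with q = P(b2), equating R1's and R2's payoffs gives 12q − 5 = −14q + 8 ⇒ q = 1/2.

1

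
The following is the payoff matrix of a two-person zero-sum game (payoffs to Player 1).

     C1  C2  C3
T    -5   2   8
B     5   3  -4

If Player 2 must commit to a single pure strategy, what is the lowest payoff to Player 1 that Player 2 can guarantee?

Column maxima: C1 → 5, C2 → 3, C3 → 8.
The smallest of these is 3.

3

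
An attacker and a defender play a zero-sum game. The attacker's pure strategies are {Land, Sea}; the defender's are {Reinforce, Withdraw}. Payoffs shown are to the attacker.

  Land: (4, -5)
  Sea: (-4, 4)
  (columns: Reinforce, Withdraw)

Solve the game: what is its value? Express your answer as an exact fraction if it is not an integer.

Row minima: Land → -5, Sea → -4; maximin = -4.
Column maxima: Reinforce → 4, Withdraw → 4; minimax = 4.
-4 ≠ 4, so there is no saddle point; optimal play is mixed.
Let the attacker play Land with probability p. Expected payoff against Reinforce: 4p + (-4)(1−p) = 8p − 4; against Withdraw: (-5)p + 4(1−p) = −9p + 4.
Setting these equal: 8p − 4 = −9p + 4 ⇒ 17p = 8 ⇒ p = 8/17, and the value is (8)·(8/17) − 4 = -4/17.
For the defender: with q = P(Reinforce), equating Land's and Sea's payoffs gives 9q − 5 = −8q + 4 ⇒ q = 9/17.

-4/17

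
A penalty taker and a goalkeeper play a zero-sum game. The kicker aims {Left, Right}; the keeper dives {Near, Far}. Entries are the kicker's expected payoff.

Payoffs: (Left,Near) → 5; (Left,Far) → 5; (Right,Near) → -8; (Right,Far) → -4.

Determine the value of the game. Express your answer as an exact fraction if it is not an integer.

5

Row minima: Left → 5, Right → -8; maximin = 5.
Column maxima: Near → 5, Far → 5; minimax = 5.
Since maximin = minimax = 5, there is a saddle point and the value is 5.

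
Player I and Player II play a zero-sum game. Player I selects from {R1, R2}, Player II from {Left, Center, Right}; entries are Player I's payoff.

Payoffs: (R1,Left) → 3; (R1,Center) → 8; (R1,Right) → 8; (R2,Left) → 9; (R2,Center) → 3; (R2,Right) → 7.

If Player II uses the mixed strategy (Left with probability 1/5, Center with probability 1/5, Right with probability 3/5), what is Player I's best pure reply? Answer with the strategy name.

Expected payoff of R1: (1/5)·3 + (1/5)·8 + (3/5)·8 = 7.
Expected payoff of R2: (1/5)·9 + (1/5)·3 + (3/5)·7 = 33/5.
The largest is 7, so Player I's best response is R1.

R1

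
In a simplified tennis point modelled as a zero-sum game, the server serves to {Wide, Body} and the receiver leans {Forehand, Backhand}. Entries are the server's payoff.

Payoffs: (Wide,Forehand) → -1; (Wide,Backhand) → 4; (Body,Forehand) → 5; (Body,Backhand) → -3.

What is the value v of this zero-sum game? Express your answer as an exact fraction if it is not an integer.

Row minima: Wide → -1, Body → -3; maximin = -1.
Column maxima: Forehand → 5, Backhand → 4; minimax = 4.
-1 ≠ 4, so there is no saddle point; optimal play is mixed.
Let the server play Wide with probability p. Expected payoff against Forehand: (-1)p + 5(1−p) = −6p + 5; against Backhand: 4p + (-3)(1−p) = 7p − 3.
Setting these equal: −6p + 5 = 7p − 3 ⇒ −13p = -8 ⇒ p = 8/13, and the value is (-6)·(8/13) + 5 = 17/13.
For the receiver: with q = P(Forehand), equating Wide's and Body's payoffs gives −5q + 4 = 8q − 3 ⇒ q = 7/13.

17/13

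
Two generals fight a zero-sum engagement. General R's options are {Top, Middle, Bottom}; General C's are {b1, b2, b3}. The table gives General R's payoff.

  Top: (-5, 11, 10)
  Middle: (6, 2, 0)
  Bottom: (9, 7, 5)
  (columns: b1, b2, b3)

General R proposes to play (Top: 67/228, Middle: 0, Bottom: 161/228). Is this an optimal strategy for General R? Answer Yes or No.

No

Against b1 this mix gives (67/228)·(-5) + (161/228)·9 = 557/114.
Against b2 this mix gives (67/228)·11 + (161/228)·7 = 466/57.
Against b3 this mix gives (67/228)·10 + (161/228)·5 = 1475/228.
General C will play b1, holding General R to 557/114. Shifting weight toward the row that does better against b1 would raise this floor (the equalizing mix achieves 115/19 against both b1 and b3), so the proposed strategy is not optimal.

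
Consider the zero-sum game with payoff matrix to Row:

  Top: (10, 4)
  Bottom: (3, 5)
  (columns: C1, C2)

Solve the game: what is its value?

19/4

Row minima: Top → 4, Bottom → 3; maximin = 4.
Column maxima: C1 → 10, C2 → 5; minimax = 5.
4 ≠ 5, so there is no saddle point; optimal play is mixed.
Let Row play Top with probability p. Expected payoff against C1: 10p + 3(1−p) = 7p + 3; against C2: 4p + 5(1−p) = −p + 5.
Setting these equal: 7p + 3 = −p + 5 ⇒ 8p = 2 ⇒ p = 1/4, and the value is (7)·(1/4) + 3 = 19/4.
For Column: with q = P(C1), equating Top's and Bottom's payoffs gives 6q + 4 = −2q + 5 ⇒ q = 1/8.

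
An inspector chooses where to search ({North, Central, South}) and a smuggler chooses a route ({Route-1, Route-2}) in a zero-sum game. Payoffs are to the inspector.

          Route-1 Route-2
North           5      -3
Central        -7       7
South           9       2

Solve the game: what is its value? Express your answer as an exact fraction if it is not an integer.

Row minima: North → -3, Central → -7, South → 2; maximin = 2.
Column maxima: Route-1 → 9, Route-2 → 7; minimax = 7.
2 ≠ 7, so there is no saddle point; optimal play is mixed.
North is strictly dominated by South, so the inspector never plays it.
On the remaining 2×2 (Central, South vs Route-1, Route-2):
Let the inspector play Central with probability p. Expected payoff against Route-1: (-7)p + 9(1−p) = −16p + 9; against Route-2: 7p + 2(1−p) = 5p + 2.
Setting these equal: −16p + 9 = 5p + 2 ⇒ −21p = -7 ⇒ p = 1/3, and the value is (-16)·(1/3) + 9 = 11/3.
For the smuggler: with q = P(Route-1), equating Central's and South's payoffs gives −14q + 7 = 7q + 2 ⇒ q = 5/21.

11/3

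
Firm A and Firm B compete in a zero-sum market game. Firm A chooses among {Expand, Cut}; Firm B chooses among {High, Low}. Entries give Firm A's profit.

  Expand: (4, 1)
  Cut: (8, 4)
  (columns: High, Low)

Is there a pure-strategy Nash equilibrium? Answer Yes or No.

Yes

Row minima: Expand → 1, Cut → 4; maximin = 4.
Column maxima: High → 8, Low → 4; minimax = 4.
maximin = minimax = 4, so a saddle point exists.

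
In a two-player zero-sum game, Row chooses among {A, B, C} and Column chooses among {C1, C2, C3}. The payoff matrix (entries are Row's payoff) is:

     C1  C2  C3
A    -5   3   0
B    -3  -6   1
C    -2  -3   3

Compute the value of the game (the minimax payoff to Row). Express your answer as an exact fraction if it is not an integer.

-7/3

Row minima: A → -5, B → -6, C → -3; maximin = -3.
Column maxima: C1 → -2, C2 → 3, C3 → 3; minimax = -2.
-3 ≠ -2, so there is no saddle point; optimal play is mixed.
B is strictly dominated by C, so Row never plays it.
C3 is strictly dominated by C1 (it gives Row strictly more in every row), so Column never plays it.
On the remaining 2×2 (A, C vs C1, C2):
Let Row play A with probability p. Expected payoff against C1: (-5)p + (-2)(1−p) = −3p − 2; against C2: 3p + (-3)(1−p) = 6p − 3.
Setting these equal: −3p − 2 = 6p − 3 ⇒ −9p = -1 ⇒ p = 1/9, and the value is (-3)·(1/9) − 2 = -7/3.
For Column: with q = P(C1), equating A's and C's payoffs gives −8q + 3 = q − 3 ⇒ q = 2/3.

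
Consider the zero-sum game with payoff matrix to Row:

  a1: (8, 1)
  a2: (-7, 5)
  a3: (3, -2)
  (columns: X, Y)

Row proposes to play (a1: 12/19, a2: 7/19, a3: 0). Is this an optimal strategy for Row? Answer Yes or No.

Against X this mix gives (12/19)·8 + (7/19)·(-7) = 47/19.
Against Y this mix gives (12/19)·1 + (7/19)·5 = 47/19.
All of Column's active replies (X, Y) yield 47/19, and no column does worse for Row. The mix makes Column indifferent and guarantees 47/19, so it is optimal.

Yes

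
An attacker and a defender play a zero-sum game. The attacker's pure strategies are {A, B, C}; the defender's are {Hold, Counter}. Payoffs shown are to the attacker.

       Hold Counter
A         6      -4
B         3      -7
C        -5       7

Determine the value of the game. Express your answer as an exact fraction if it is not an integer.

Row minima: A → -4, B → -7, C → -5; maximin = -4.
Column maxima: Hold → 6, Counter → 7; minimax = 6.
-4 ≠ 6, so there is no saddle point; optimal play is mixed.
B is strictly dominated by A, so the attacker never plays it.
On the remaining 2×2 (A, C vs Hold, Counter):
Let the attacker play A with probability p. Expected payoff against Hold: 6p + (-5)(1−p) = 11p − 5; against Counter: (-4)p + 7(1−p) = −11p + 7.
Setting these equal: 11p − 5 = −11p + 7 ⇒ 22p = 12 ⇒ p = 6/11, and the value is (11)·(6/11) − 5 = 1.
For the defender: with q = P(Hold), equating A's and C's payoffs gives 10q − 4 = −12q + 7 ⇒ q = 1/2.

1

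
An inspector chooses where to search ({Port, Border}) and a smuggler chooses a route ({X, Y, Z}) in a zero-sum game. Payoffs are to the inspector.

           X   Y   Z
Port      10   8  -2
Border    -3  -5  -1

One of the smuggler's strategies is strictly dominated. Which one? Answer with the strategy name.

X

Y holds the inspector's payoff strictly below X in every row: 8 < 10, -5 < -3.
So X is strictly dominated for the smuggler.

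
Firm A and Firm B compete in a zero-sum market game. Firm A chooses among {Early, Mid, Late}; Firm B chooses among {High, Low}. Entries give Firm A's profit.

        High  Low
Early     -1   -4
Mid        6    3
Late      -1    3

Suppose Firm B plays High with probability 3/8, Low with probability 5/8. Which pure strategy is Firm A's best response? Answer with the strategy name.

Expected payoff of Early: (3/8)·(-1) + (5/8)·(-4) = -23/8.
Expected payoff of Mid: (3/8)·6 + (5/8)·3 = 33/8.
Expected payoff of Late: (3/8)·(-1) + (5/8)·3 = 3/2.
The largest is 33/8, so Firm A's best response is Mid.

Mid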